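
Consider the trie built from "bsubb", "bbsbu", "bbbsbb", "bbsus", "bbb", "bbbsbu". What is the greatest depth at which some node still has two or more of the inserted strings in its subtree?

Look for the deepest trie node that still has at least two words in its subtree.
e.g. "bbbsbb" and "bbbsbu" share the prefix "bbbsb" of length 5; no pair shares a longer one.
Longest shared-prefix length: 5

5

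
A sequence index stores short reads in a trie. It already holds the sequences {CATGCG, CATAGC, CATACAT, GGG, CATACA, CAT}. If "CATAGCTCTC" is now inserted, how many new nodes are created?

4

The longest prefix of "CATAGCTCTC" already in the trie is "CATAGC" (length 6).
New nodes needed: |"CATAGCTCTC"| − 6 = 10 − 6 = 4.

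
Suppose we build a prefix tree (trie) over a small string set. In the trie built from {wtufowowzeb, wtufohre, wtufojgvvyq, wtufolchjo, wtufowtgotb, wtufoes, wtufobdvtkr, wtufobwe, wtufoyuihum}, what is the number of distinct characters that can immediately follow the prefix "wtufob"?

2

Walk "wtufob" from the root, arriving at one node.
Distinct next characters after "wtufob": d, w.
That node has 2 child edges.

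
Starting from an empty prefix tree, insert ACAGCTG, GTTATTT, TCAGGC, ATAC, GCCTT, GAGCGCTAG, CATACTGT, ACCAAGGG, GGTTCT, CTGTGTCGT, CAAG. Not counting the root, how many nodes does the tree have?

Trace insertions, counting only characters that open a new branch:
  "ACAGCTG" → 7 new (A, C, A, G, C, T, G)
  "GTTATTT" → 7 new (G, T, T, A, T, T, T)
  "TCAGGC" → 6 new (T, C, A, G, G, C)
  "ATAC" → prefix "A" already present; 3 new (T, A, C)
  "GCCTT" → prefix "G" already present; 4 new (C, C, T, T)
  "GAGCGCTAG" → prefix "G" already present; 8 new (A, G, C, G, C, T, A, G)
  "CATACTGT" → 8 new (C, A, T, A, C, T, G, T)
  "ACCAAGGG" → prefix "AC" already present; 6 new (C, A, A, G, G, G)
  "GGTTCT" → prefix "G" already present; 5 new (G, T, T, C, T)
  "CTGTGTCGT" → prefix "C" already present; 8 new (T, G, T, G, T, C, G, T)
  "CAAG" → prefix "CA" already present; 2 new (A, G)
Total nodes = 7 + 7 + 6 + 3 + 4 + 8 + 8 + 6 + 5 + 8 + 2 = 64

64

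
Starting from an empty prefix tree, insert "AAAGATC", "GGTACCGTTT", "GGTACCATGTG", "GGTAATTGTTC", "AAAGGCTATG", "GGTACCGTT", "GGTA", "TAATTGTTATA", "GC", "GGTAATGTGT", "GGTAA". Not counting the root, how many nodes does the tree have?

51

Insert word by word; a character creates a node only if that edge doesn't already exist:
  "AAAGATC" → 7 new (A, A, A, G, A, T, C)
  "GGTACCGTTT" → 10 new (G, G, T, A, C, C, G, T, T, T)
  "GGTACCATGTG" → prefix "GGTACC" already present; 5 new (A, T, G, T, G)
  "GGTAATTGTTC" → prefix "GGTA" already present; 7 new (A, T, T, G, T, T, C)
  "AAAGGCTATG" → prefix "AAAG" already present; 6 new (G, C, T, A, T, G)
  "GGTACCGTT" → prefix "GGTACCGTT" already present; 0 new (none)
  "GGTA" → prefix "GGTA" already present; 0 new (none)
  "TAATTGTTATA" → 11 new (T, A, A, T, T, G, T, T, A, T, A)
  "GC" → prefix "G" already present; 1 new (C)
  "GGTAATGTGT" → prefix "GGTAAT" already present; 4 new (G, T, G, T)
  "GGTAA" → prefix "GGTAA" already present; 0 new (none)
Total nodes = 7 + 10 + 5 + 7 + 6 + 0 + 0 + 11 + 1 + 4 + 0 = 51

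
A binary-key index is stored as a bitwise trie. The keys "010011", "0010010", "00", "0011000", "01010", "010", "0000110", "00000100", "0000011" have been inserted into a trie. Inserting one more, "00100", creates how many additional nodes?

0

"00100" is already a full path in the trie; only an end-marker is added.
No new nodes are needed: 0.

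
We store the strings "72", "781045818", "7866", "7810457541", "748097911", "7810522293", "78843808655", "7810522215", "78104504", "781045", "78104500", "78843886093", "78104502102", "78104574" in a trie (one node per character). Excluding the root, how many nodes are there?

54

Insert word by word; a character creates a node only if that edge doesn't already exist:
  "72" → 2 new (7, 2)
  "781045818" → prefix "7" already present; 8 new (8, 1, 0, 4, 5, 8, 1, 8)
  "7866" → prefix "78" already present; 2 new (6, 6)
  "7810457541" → prefix "781045" already present; 4 new (7, 5, 4, 1)
  "748097911" → prefix "7" already present; 8 new (4, 8, 0, 9, 7, 9, 1, 1)
  "7810522293" → prefix "7810" already present; 6 new (5, 2, 2, 2, 9, 3)
  "78843808655" → prefix "78" already present; 9 new (8, 4, 3, 8, 0, 8, 6, 5, 5)
  "7810522215" → prefix "78105222" already present; 2 new (1, 5)
  "78104504" → prefix "781045" already present; 2 new (0, 4)
  "781045" → prefix "781045" already present; 0 new (none)
  "78104500" → prefix "7810450" already present; 1 new (0)
  "78843886093" → prefix "788438" already present; 5 new (8, 6, 0, 9, 3)
  "78104502102" → prefix "7810450" already present; 4 new (2, 1, 0, 2)
  "78104574" → prefix "7810457" already present; 1 new (4)
Total nodes = 2 + 8 + 2 + 4 + 8 + 6 + 9 + 2 + 2 + 0 + 1 + 5 + 4 + 1 = 54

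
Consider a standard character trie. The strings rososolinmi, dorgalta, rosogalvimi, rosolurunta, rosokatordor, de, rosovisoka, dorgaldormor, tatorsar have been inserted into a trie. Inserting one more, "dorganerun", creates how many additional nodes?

5

"dorga" is already a path in the trie; the remaining "nerun" must be added.
Each of the 5 remaining characters creates one node.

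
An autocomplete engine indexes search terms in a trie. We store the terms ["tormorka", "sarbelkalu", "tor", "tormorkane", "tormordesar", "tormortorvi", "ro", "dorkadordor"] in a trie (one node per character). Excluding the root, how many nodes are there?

Count nodes per top-level branch (shared prefixes stored once):
  'd'-branch (dorkadordor): 11 nodes
  'r'-branch (ro): 2 nodes
  's'-branch (sarbelkalu): 10 nodes
  't'-branch (tor, tormordesar, tormorka, tormorkane, tormortorvi): 20 nodes
Sum: 43

43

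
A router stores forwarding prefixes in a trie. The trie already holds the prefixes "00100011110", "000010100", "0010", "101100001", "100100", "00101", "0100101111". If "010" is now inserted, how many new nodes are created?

"010" is already a full path in the trie; only an end-marker is added.
No new nodes are needed: 0.

0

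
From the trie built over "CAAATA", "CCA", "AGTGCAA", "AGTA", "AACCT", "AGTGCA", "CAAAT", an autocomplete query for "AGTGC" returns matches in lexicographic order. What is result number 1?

DFS of the "AGTGC" subtree visits, in order: "AGTGCA", "AGTGCAA"
Position 1: AGTGCA

AGTGCA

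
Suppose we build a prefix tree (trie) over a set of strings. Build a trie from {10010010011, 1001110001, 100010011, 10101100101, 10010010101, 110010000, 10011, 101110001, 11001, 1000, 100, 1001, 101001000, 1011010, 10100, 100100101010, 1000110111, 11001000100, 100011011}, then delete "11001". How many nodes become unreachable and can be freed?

Walk "11001" from the leaf back toward the root, removing each node that no remaining word uses.
Every node on "11001" is still needed (e.g. by "110010000"), so nothing is freed.
Nodes removed: 0

0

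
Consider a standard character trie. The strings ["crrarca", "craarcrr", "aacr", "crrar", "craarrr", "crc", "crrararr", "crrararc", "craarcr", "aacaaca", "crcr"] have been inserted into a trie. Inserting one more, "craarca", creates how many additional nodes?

The longest prefix of "craarca" already in the trie is "craarc" (length 6).
Each of the 1 remaining characters creates one node.

1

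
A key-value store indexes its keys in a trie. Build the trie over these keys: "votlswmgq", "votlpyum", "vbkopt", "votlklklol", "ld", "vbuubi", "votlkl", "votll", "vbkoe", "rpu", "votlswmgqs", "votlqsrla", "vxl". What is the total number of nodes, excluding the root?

For each word, the new-node count is its length minus the longest prefix already in the trie:
  "votlswmgq" → 9 new (v, o, t, l, s, w, m, g, q)
  "votlpyum" → prefix "votl" already present; 4 new (p, y, u, m)
  "vbkopt" → prefix "v" already present; 5 new (b, k, o, p, t)
  "votlklklol" → prefix "votl" already present; 6 new (k, l, k, l, o, l)
  "ld" → 2 new (l, d)
  "vbuubi" → prefix "vb" already present; 4 new (u, u, b, i)
  "votlkl" → prefix "votlkl" already present; 0 new (none)
  "votll" → prefix "votl" already present; 1 new (l)
  "vbkoe" → prefix "vbko" already present; 1 new (e)
  "rpu" → 3 new (r, p, u)
  "votlswmgqs" → prefix "votlswmgq" already present; 1 new (s)
  "votlqsrla" → prefix "votl" already present; 5 new (q, s, r, l, a)
  "vxl" → prefix "v" already present; 2 new (x, l)
Total nodes = 9 + 4 + 5 + 6 + 2 + 4 + 0 + 1 + 1 + 3 + 1 + 5 + 2 = 43

43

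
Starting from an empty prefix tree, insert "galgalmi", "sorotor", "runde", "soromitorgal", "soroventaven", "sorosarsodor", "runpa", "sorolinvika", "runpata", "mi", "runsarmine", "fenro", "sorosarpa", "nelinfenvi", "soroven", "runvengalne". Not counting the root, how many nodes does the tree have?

89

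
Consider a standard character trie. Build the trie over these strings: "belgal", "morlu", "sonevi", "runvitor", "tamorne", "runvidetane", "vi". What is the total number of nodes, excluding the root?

40

Trie structure (* marks end of a word):
(root)
├─ b
│  └─ e
│     └─ l
│        └─ g
│           └─ a
│              └─ l *
├─ m
│  └─ o
│     └─ r
│        └─ l
│           └─ u *
├─ r
│  └─ u
│     └─ n
│        └─ v
│           └─ i
│              ├─ d
│              │  └─ e
│              │     └─ t
│              │        └─ a
│              │           └─ n
│              │              └─ e *
│              └─ t
│                 └─ o
│                    └─ r *
├─ s
│  └─ o
│     └─ n
│        └─ e
│           └─ v
│              └─ i *
├─ t
│  └─ a
│     └─ m
│        └─ o
│           └─ r
│              └─ n
│                 └─ e *
└─ v
   └─ i *
Counting every labelled node above: 40.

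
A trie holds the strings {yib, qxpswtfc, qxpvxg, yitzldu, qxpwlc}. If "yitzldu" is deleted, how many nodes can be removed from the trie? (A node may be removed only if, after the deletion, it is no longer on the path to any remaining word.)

5

Walk "yitzldu" from the leaf back toward the root, removing each node that no remaining word uses.
The suffix "tzldu" (5 nodes) is used only by "yitzldu"; the node for "yi" still has the child "b", so pruning stops there.
Nodes removed: 5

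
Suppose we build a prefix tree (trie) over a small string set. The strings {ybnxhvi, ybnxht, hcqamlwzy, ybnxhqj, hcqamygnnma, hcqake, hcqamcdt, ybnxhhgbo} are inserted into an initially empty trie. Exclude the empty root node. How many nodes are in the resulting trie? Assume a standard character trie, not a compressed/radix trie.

Count nodes per top-level branch (shared prefixes stored once):
  'h'-branch (hcqake, hcqamcdt, hcqamlwzy, hcqamygnnma): 20 nodes
  'y'-branch (ybnxhhgbo, ybnxhqj, ybnxht, ybnxhvi): 14 nodes
Sum: 34

34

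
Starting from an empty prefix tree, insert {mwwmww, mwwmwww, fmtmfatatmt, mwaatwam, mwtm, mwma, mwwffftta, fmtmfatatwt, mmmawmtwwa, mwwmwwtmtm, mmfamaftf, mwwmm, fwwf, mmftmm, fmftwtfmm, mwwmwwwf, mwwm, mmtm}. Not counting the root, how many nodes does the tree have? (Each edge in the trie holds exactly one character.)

73

Count nodes per top-level branch (shared prefixes stored once):
  'f'-branch (fmftwtfmm, fmtmfatatmt, fmtmfatatwt, fwwf): 23 nodes
  'm'-branch (mmfamaftf, mmftmm, mmmawmtwwa, mmtm, mwaatwam, mwma, mwtm, mwwffftta, mwwm, mwwmm, mwwmww, mwwmwwtmtm, mwwmwww, mwwmwwwf): 50 nodes
Sum: 73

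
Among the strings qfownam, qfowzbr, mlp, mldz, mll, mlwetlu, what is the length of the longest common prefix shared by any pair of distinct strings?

4

Equivalently: take the maximum, over all pairs, of their longest common prefix length.
"qfownam" and "qfowzbr" agree on "qfow" (4 characters) before diverging; nothing deeper is shared.
Longest shared-prefix length: 4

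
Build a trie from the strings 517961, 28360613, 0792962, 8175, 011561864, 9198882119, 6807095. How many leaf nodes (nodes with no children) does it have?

Leaves are exactly the stored words that no other stored word extends.
Those words: "011561864", "0792962", "28360613", "517961", "6807095", "8175", "9198882119"
Leaf count: 7

7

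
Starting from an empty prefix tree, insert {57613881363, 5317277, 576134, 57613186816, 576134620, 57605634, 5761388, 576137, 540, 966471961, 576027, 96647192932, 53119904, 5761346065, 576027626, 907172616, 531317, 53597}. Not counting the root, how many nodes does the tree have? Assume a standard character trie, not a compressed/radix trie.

75

Trace insertions, counting only characters that open a new branch:
  "57613881363" → 11 new (5, 7, 6, 1, 3, 8, 8, 1, 3, 6, 3)
  "5317277" → prefix "5" already present; 6 new (3, 1, 7, 2, 7, 7)
  "576134" → prefix "57613" already present; 1 new (4)
  "57613186816" → prefix "57613" already present; 6 new (1, 8, 6, 8, 1, 6)
  "576134620" → prefix "576134" already present; 3 new (6, 2, 0)
  "57605634" → prefix "576" already present; 5 new (0, 5, 6, 3, 4)
  "5761388" → prefix "5761388" already present; 0 new (none)
  "576137" → prefix "57613" already present; 1 new (7)
  "540" → prefix "5" already present; 2 new (4, 0)
  "966471961" → 9 new (9, 6, 6, 4, 7, 1, 9, 6, 1)
  "576027" → prefix "5760" already present; 2 new (2, 7)
  "96647192932" → prefix "9664719" already present; 4 new (2, 9, 3, 2)
  "53119904" → prefix "531" already present; 5 new (1, 9, 9, 0, 4)
  "5761346065" → prefix "5761346" already present; 3 new (0, 6, 5)
  "576027626" → prefix "576027" already present; 3 new (6, 2, 6)
  "907172616" → prefix "9" already present; 8 new (0, 7, 1, 7, 2, 6, 1, 6)
  "531317" → prefix "531" already present; 3 new (3, 1, 7)
  "53597" → prefix "53" already present; 3 new (5, 9, 7)
Total nodes = 11 + 6 + 1 + 6 + 3 + 5 + 0 + 1 + 2 + 9 + 2 + 4 + 5 + 3 + 3 + 8 + 3 + 3 = 75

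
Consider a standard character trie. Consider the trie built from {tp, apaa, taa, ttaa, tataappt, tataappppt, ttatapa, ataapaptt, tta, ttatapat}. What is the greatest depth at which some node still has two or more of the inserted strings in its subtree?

The deepest shared node is where two words last agree before diverging.
"tataappppt" and "tataappt" agree on "tataapp" (7 characters) before diverging; nothing deeper is shared.
Longest shared-prefix length: 7

7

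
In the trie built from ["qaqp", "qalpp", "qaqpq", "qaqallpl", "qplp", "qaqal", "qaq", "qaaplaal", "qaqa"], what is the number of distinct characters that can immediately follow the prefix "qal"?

Walk "qal" from the root, arriving at one node.
Characters that immediately follow "qal" among the stored strings: {p}.
That node has 1 child edge.

1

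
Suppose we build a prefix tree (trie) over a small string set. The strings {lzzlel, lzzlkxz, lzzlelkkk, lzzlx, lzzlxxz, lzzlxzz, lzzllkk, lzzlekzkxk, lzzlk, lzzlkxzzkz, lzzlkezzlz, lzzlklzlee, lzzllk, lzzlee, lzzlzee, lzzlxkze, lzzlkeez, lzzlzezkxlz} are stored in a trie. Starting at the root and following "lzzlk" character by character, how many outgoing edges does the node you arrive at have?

Walk "lzzlk" from the root, arriving at one node.
Distinct next characters after "lzzlk": e, l, x.
That node has 3 child edges.

3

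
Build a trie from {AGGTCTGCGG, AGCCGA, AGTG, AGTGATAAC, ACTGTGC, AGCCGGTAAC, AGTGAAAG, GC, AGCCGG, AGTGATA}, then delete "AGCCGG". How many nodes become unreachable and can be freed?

After clearing the end-marker at "AGCCGG", prune upward until reaching a node still needed by another word.
Every node on "AGCCGG" is still needed (e.g. by "AGCCGGTAAC"), so nothing is freed.
Nodes removed: 0

0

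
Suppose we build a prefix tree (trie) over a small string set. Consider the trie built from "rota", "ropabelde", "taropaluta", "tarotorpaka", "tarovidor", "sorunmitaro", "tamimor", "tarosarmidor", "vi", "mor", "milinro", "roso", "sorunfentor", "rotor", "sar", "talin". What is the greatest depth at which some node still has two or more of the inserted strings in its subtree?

Look for the deepest trie node that still has at least two words in its subtree.
"sorunfentor" and "sorunmitaro" agree on "sorun" (5 characters) before diverging; nothing deeper is shared.
Longest shared-prefix length: 5

5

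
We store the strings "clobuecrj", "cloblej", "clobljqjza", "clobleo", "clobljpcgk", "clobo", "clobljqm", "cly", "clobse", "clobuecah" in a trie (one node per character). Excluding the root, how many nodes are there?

29

Trie structure (* marks end of a word):
(root)
└─ c
   └─ l
      ├─ o
      │  └─ b
      │     ├─ l
      │     │  ├─ e
      │     │  │  ├─ j *
      │     │  │  └─ o *
      │     │  └─ j
      │     │     ├─ p
      │     │     │  └─ c
      │     │     │     └─ g
      │     │     │        └─ k *
      │     │     └─ q
      │     │        ├─ j
      │     │        │  └─ z
      │     │        │     └─ a *
      │     │        └─ m *
      │     ├─ o *
      │     ├─ s
      │     │  └─ e *
      │     └─ u
      │        └─ e
      │           └─ c
      │              ├─ a
      │              │  └─ h *
      │              └─ r
      │                 └─ j *
      └─ y *
Counting every labelled node above: 29.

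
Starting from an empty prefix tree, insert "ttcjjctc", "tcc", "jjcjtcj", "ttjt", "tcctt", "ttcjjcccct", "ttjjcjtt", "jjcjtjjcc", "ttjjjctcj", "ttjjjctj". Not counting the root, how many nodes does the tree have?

Trie structure (* marks end of a word):
(root)
├─ j
│  └─ j
│     └─ c
│        └─ j
│           └─ t
│              ├─ c
│              │  └─ j *
│              └─ j
│                 └─ j
│                    └─ c
│                       └─ c *
└─ t
   ├─ c
   │  └─ c *
   │     └─ t
   │        └─ t *
   └─ t
      ├─ c
      │  └─ j
      │     └─ j
      │        └─ c
      │           ├─ c
      │           │  └─ c
      │           │     └─ c
      │           │        └─ t *
      │           └─ t
      │              └─ c *
      └─ j
         ├─ j
         │  ├─ c
         │  │  └─ j
         │  │     └─ t
         │  │        └─ t *
         │  └─ j
         │     └─ c
         │        └─ t
         │           ├─ c
         │           │  └─ j *
         │           └─ j *
         └─ t *
Counting every labelled node above: 40.

40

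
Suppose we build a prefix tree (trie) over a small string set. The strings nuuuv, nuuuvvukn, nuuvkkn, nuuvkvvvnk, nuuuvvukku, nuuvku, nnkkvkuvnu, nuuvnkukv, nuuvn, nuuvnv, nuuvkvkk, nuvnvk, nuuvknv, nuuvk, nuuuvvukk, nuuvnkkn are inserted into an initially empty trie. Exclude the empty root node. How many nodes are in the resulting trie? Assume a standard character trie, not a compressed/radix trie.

Count nodes per top-level branch (shared prefixes stored once):
  'n'-branch (nnkkvkuvnu, nuuuv, nuuuvvukk, nuuuvvukku, nuuuvvukn, nuuvk, nuuvkkn, nuuvknv, nuuvku, nuuvkvkk, nuuvkvvvnk, nuuvn, nuuvnkkn, nuuvnkukv, nuuvnv, nuvnvk): 46 nodes
Sum: 46

46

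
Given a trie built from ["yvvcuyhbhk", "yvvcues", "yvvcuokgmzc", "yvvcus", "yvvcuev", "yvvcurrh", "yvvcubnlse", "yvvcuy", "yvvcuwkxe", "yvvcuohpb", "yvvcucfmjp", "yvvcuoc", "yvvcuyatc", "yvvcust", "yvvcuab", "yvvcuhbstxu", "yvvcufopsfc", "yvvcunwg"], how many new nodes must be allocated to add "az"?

"az" shares no prefix with any stored word, so all 2 characters open new nodes.
2 − 0 = 2 new nodes.

2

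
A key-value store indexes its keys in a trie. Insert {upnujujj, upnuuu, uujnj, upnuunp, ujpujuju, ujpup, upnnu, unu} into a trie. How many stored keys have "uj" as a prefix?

2

Traverse to the node for "uj", then collect every word in that subtree.
Words under "uj": ujpujuju, ujpup
Count: 2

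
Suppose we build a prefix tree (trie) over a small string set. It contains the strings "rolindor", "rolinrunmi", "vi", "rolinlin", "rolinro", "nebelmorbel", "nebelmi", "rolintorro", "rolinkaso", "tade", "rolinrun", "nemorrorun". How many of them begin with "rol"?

7

Traverse to the node for "rol", then collect every word in that subtree.
Words under "rol": rolindor, rolinkaso, rolinlin, rolinro, rolinrun, rolinrunmi, rolintorro
Count: 7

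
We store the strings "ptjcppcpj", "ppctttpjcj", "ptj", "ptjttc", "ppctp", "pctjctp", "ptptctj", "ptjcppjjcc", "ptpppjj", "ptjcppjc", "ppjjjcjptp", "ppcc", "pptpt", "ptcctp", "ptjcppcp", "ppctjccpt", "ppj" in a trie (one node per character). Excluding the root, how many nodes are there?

Trace insertions, counting only characters that open a new branch:
  "ptjcppcpj" → 9 new (p, t, j, c, p, p, c, p, j)
  "ppctttpjcj" → prefix "p" already present; 9 new (p, c, t, t, t, p, j, c, j)
  "ptj" → prefix "ptj" already present; 0 new (none)
  "ptjttc" → prefix "ptj" already present; 3 new (t, t, c)
  "ppctp" → prefix "ppct" already present; 1 new (p)
  "pctjctp" → prefix "p" already present; 6 new (c, t, j, c, t, p)
  "ptptctj" → prefix "pt" already present; 5 new (p, t, c, t, j)
  "ptjcppjjcc" → prefix "ptjcpp" already present; 4 new (j, j, c, c)
  "ptpppjj" → prefix "ptp" already present; 4 new (p, p, j, j)
  "ptjcppjc" → prefix "ptjcppj" already present; 1 new (c)
  "ppjjjcjptp" → prefix "pp" already present; 8 new (j, j, j, c, j, p, t, p)
  "ppcc" → prefix "ppc" already present; 1 new (c)
  "pptpt" → prefix "pp" already present; 3 new (t, p, t)
  "ptcctp" → prefix "pt" already present; 4 new (c, c, t, p)
  "ptjcppcp" → prefix "ptjcppcp" already present; 0 new (none)
  "ppctjccpt" → prefix "ppct" already present; 5 new (j, c, c, p, t)
  "ppj" → prefix "ppj" already present; 0 new (none)
Total nodes = 9 + 9 + 0 + 3 + 1 + 6 + 5 + 4 + 4 + 1 + 8 + 1 + 3 + 4 + 0 + 5 + 0 = 63

63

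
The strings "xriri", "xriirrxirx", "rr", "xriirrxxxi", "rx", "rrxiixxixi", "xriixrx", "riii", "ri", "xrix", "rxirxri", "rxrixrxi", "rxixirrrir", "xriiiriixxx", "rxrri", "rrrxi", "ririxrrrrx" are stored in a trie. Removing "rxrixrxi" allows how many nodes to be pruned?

After clearing the end-marker at "rxrixrxi", prune upward until reaching a node still needed by another word.
The suffix "ixrxi" (5 nodes) is used only by "rxrixrxi"; the node for "rxr" still has the child "r", so pruning stops there.
Nodes removed: 5

5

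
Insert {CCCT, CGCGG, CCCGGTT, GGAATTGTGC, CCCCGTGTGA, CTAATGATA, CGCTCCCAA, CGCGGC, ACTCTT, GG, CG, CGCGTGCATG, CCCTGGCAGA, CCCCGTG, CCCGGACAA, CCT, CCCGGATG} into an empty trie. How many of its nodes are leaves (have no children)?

Leaves are exactly the stored words that no other stored word extends.
Those words: "ACTCTT", "CCCCGTGTGA", "CCCGGACAA", "CCCGGATG", "CCCGGTT", "CCCTGGCAGA", "CCT", "CGCGGC", "CGCGTGCATG", "CGCTCCCAA", "CTAATGATA", "GGAATTGTGC"
Leaf count: 12

12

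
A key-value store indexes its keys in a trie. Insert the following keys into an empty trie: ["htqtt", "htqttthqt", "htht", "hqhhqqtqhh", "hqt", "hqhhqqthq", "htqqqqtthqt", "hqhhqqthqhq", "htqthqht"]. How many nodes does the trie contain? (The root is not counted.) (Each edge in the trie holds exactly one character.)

37

Trie structure (* marks end of a word):
(root)
└─ h
   ├─ q
   │  ├─ h
   │  │  └─ h
   │  │     └─ q
   │  │        └─ q
   │  │           └─ t
   │  │              ├─ h
   │  │              │  └─ q *
   │  │              │     └─ h
   │  │              │        └─ q *
   │  │              └─ q
   │  │                 └─ h
   │  │                    └─ h *
   │  └─ t *
   └─ t
      ├─ h
      │  └─ t *
      └─ q
         ├─ q
         │  └─ q
         │     └─ q
         │        └─ t
         │           └─ t
         │              └─ h
         │                 └─ q
         │                    └─ t *
         └─ t
            ├─ h
            │  └─ q
            │     └─ h
            │        └─ t *
            └─ t *
               └─ t
                  └─ h
                     └─ q
                        └─ t *
Counting every labelled node above: 37.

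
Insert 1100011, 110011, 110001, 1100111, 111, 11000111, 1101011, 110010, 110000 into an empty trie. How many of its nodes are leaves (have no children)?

A leaf is a node with no children — equivalently, the end of a word that is not a proper prefix of any other stored word.
Those words: "110000", "11000111", "110010", "1100111", "1101011", "111"
Leaf count: 6

6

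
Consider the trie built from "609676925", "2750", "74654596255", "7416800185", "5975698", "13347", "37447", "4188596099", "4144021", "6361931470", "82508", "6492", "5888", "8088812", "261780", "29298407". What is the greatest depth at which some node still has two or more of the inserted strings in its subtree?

2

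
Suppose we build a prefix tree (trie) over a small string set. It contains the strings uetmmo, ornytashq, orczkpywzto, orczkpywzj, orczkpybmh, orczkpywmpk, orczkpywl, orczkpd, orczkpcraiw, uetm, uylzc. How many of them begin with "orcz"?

Filter for entries beginning with "orcz":
Words under "orcz": orczkpcraiw, orczkpd, orczkpybmh, orczkpywl, orczkpywmpk, orczkpywzj, orczkpywzto
Count: 7

7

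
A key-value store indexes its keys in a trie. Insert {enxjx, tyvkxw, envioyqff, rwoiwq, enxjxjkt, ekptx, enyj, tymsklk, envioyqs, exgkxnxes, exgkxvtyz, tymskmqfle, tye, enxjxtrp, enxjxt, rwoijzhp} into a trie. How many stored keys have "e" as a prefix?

Filter for entries beginning with "e":
Matches: "ekptx", "envioyqff", "envioyqs", "enxjx", "enxjxjkt", "enxjxt", "enxjxtrp", "enyj", "exgkxnxes", "exgkxvtyz"
Count: 10

10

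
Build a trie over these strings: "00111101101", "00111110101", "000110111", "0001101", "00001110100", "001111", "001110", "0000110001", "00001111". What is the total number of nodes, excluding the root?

37

For each word, the new-node count is its length minus the longest prefix already in the trie:
  "00111101101" → 11 new (0, 0, 1, 1, 1, 1, 0, 1, 1, 0, 1)
  "00111110101" → prefix "001111" already present; 5 new (1, 0, 1, 0, 1)
  "000110111" → prefix "00" already present; 7 new (0, 1, 1, 0, 1, 1, 1)
  "0001101" → prefix "0001101" already present; 0 new (none)
  "00001110100" → prefix "000" already present; 8 new (0, 1, 1, 1, 0, 1, 0, 0)
  "001111" → prefix "001111" already present; 0 new (none)
  "001110" → prefix "00111" already present; 1 new (0)
  "0000110001" → prefix "000011" already present; 4 new (0, 0, 0, 1)
  "00001111" → prefix "0000111" already present; 1 new (1)
Total nodes = 11 + 5 + 7 + 0 + 8 + 0 + 1 + 4 + 1 = 37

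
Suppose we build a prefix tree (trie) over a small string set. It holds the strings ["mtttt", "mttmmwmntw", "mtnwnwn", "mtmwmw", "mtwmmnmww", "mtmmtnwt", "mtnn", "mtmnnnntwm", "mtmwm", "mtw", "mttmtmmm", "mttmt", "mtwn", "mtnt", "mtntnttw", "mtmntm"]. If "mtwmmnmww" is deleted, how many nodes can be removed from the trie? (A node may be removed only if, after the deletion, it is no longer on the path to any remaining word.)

A node on "mtwmmnmww"'s path can go only if nothing else ends at it or branches off below it.
The suffix "mmnmww" (6 nodes) is used only by "mtwmmnmww"; the node for "mtw" still has the child "n", so pruning stops there.
Nodes removed: 6

6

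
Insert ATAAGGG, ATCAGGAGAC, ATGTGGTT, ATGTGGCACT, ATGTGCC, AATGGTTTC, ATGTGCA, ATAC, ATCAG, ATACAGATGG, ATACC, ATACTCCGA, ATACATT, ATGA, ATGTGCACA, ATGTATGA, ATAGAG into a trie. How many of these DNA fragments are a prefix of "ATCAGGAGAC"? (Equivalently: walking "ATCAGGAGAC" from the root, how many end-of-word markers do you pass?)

2

Traverse "ATCAGGAGAC" character by character; count nodes along the way that are marked as word ends.
Prefixes of the query that are stored words: "ATCAG", "ATCAGGAGAC"
Count: 2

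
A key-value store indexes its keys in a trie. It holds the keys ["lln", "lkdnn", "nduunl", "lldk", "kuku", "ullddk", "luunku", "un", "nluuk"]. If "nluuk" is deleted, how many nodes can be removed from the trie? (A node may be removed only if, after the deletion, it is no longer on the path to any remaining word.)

After clearing the end-marker at "nluuk", prune upward until reaching a node still needed by another word.
The suffix "luuk" (4 nodes) is used only by "nluuk"; the node for "n" still has the child "d", so pruning stops there.
Nodes removed: 4

4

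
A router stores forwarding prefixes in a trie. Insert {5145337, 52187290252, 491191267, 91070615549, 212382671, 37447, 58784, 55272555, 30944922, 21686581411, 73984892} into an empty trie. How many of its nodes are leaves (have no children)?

11

A leaf is a node with no children — equivalently, the end of a word that is not a proper prefix of any other stored word.
Those words: "212382671", "21686581411", "30944922", "37447", "491191267", "5145337", "52187290252", "55272555", "58784", "73984892", "91070615549"
Leaf count: 11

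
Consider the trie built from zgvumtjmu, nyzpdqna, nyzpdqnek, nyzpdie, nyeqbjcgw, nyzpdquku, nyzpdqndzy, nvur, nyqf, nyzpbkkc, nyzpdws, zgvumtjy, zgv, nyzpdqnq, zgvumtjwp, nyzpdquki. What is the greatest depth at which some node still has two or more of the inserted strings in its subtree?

8

Equivalently: take the maximum, over all pairs, of their longest common prefix length.
"nyzpdquki" and "nyzpdquku" agree on "nyzpdquk" (8 characters) before diverging; nothing deeper is shared.
Longest shared-prefix length: 8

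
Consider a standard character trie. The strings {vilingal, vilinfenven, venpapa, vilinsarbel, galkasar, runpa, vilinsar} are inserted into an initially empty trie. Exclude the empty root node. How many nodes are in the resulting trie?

Insert word by word; a character creates a node only if that edge doesn't already exist:
  "vilingal" → 8 new (v, i, l, i, n, g, a, l)
  "vilinfenven" → prefix "vilin" already present; 6 new (f, e, n, v, e, n)
  "venpapa" → prefix "v" already present; 6 new (e, n, p, a, p, a)
  "vilinsarbel" → prefix "vilin" already present; 6 new (s, a, r, b, e, l)
  "galkasar" → 8 new (g, a, l, k, a, s, a, r)
  "runpa" → 5 new (r, u, n, p, a)
  "vilinsar" → prefix "vilinsar" already present; 0 new (none)
Total nodes = 8 + 6 + 6 + 6 + 8 + 5 + 0 = 39

39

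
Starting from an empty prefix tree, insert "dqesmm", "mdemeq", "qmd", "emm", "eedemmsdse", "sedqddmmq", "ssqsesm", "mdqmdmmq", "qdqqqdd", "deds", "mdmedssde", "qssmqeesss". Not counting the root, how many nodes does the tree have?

73

Count nodes per top-level branch (shared prefixes stored once):
  'd'-branch (deds, dqesmm): 9 nodes
  'e'-branch (eedemmsdse, emm): 12 nodes
  'm'-branch (mdemeq, mdmedssde, mdqmdmmq): 19 nodes
  'q'-branch (qdqqqdd, qmd, qssmqeesss): 18 nodes
  's'-branch (sedqddmmq, ssqsesm): 15 nodes
Sum: 73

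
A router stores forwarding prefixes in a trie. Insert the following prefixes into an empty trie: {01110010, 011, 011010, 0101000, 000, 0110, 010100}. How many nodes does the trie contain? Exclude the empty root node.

18

Insert word by word; a character creates a node only if that edge doesn't already exist:
  "01110010" → 8 new (0, 1, 1, 1, 0, 0, 1, 0)
  "011" → prefix "011" already present; 0 new (none)
  "011010" → prefix "011" already present; 3 new (0, 1, 0)
  "0101000" → prefix "01" already present; 5 new (0, 1, 0, 0, 0)
  "000" → prefix "0" already present; 2 new (0, 0)
  "0110" → prefix "0110" already present; 0 new (none)
  "010100" → prefix "010100" already present; 0 new (none)
Total nodes = 8 + 0 + 3 + 5 + 2 + 0 + 0 = 18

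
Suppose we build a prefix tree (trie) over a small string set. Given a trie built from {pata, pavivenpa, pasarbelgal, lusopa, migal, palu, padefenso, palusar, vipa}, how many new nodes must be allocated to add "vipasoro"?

The longest prefix of "vipasoro" already in the trie is "vipa" (length 4).
So 8 − 4 = 4 new nodes.

4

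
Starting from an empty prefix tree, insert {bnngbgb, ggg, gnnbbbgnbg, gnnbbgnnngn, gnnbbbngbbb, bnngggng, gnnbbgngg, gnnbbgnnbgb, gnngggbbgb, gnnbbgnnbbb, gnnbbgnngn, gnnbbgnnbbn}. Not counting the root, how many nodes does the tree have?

Trace insertions, counting only characters that open a new branch:
  "bnngbgb" → 7 new (b, n, n, g, b, g, b)
  "ggg" → 3 new (g, g, g)
  "gnnbbbgnbg" → prefix "g" already present; 9 new (n, n, b, b, b, g, n, b, g)
  "gnnbbgnnngn" → prefix "gnnbb" already present; 6 new (g, n, n, n, g, n)
  "gnnbbbngbbb" → prefix "gnnbbb" already present; 5 new (n, g, b, b, b)
  "bnngggng" → prefix "bnng" already present; 4 new (g, g, n, g)
  "gnnbbgngg" → prefix "gnnbbgn" already present; 2 new (g, g)
  "gnnbbgnnbgb" → prefix "gnnbbgnn" already present; 3 new (b, g, b)
  "gnngggbbgb" → prefix "gnn" already present; 7 new (g, g, g, b, b, g, b)
  "gnnbbgnnbbb" → prefix "gnnbbgnnb" already present; 2 new (b, b)
  "gnnbbgnngn" → prefix "gnnbbgnn" already present; 2 new (g, n)
  "gnnbbgnnbbn" → prefix "gnnbbgnnbb" already present; 1 new (n)
Total nodes = 7 + 3 + 9 + 6 + 5 + 4 + 2 + 3 + 7 + 2 + 2 + 1 = 51

51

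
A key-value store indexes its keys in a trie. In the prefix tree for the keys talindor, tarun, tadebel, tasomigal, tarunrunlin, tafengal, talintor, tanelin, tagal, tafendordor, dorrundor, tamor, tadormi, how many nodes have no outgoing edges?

A leaf is a node with no children — equivalently, the end of a word that is not a proper prefix of any other stored word.
Those words: "dorrundor", "tadebel", "tadormi", "tafendordor", "tafengal", "tagal", "talindor", "talintor", "tamor", "tanelin", "tarunrunlin", "tasomigal"
Leaf count: 12

12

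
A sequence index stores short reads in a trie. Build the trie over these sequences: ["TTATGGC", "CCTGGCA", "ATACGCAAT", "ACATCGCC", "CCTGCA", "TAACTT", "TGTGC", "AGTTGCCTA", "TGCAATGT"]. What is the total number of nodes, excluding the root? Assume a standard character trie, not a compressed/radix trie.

Count nodes per top-level branch (shared prefixes stored once):
  'A'-branch (ACATCGCC, AGTTGCCTA, ATACGCAAT): 24 nodes
  'C'-branch (CCTGCA, CCTGGCA): 9 nodes
  'T'-branch (TAACTT, TGCAATGT, TGTGC, TTATGGC): 22 nodes
Sum: 55

55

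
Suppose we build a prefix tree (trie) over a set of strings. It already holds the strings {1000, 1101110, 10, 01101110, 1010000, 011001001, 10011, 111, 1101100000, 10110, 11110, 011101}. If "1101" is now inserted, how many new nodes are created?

Every character of "1101" already lies on an existing path (it is a prefix of some stored word).
No new nodes are needed: 0.

0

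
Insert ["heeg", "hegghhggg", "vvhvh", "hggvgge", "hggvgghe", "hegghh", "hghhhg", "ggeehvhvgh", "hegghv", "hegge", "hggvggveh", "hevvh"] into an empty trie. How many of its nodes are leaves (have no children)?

11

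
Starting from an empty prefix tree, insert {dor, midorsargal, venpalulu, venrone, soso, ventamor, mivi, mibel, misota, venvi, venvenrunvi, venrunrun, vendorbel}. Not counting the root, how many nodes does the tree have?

65

Count nodes per top-level branch (shared prefixes stored once):
  'd'-branch (dor): 3 nodes
  'm'-branch (mibel, midorsargal, misota, mivi): 20 nodes
  's'-branch (soso): 4 nodes
  'v'-branch (vendorbel, venpalulu, venrone, venrunrun, ventamor, venvenrunvi, venvi): 38 nodes
Sum: 65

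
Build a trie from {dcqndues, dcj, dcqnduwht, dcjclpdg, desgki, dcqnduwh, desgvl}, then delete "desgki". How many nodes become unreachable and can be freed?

2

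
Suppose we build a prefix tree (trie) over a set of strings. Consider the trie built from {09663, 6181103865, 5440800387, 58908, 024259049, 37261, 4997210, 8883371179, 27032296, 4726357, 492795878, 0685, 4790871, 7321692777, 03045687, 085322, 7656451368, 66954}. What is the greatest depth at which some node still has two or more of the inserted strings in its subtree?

2

The deepest shared node is where two words last agree before diverging.
e.g. "4726357" and "4790871" share the prefix "47" of length 2; no pair shares a longer one.
Longest shared-prefix length: 2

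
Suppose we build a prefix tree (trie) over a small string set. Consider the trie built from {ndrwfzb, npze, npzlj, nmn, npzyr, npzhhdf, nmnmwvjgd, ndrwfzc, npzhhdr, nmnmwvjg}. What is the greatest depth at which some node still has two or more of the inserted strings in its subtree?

Equivalently: take the maximum, over all pairs, of their longest common prefix length.
"nmnmwvjg" and "nmnmwvjgd" agree on "nmnmwvjg" (8 characters) before diverging; nothing deeper is shared.
Longest shared-prefix length: 8

8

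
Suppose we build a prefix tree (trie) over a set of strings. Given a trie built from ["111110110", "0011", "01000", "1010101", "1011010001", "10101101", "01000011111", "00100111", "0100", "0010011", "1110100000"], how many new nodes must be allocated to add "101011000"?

Walking "101011000" from the root, the first 7 characters ("1010110") follow existing edges; "0" is the first miss.
So 9 − 7 = 2 new nodes.

2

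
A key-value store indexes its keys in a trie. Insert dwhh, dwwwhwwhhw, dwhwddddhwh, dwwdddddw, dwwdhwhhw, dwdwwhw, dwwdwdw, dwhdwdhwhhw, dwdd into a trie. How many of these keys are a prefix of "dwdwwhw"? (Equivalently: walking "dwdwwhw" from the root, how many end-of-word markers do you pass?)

Traverse "dwdwwhw" character by character; count nodes along the way that are marked as word ends.
Prefixes of the query that are stored words: "dwdwwhw"
Count: 1

1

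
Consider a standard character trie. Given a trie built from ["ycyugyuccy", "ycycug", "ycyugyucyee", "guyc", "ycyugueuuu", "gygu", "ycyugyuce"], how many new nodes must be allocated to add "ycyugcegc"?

Walking "ycyugcegc" from the root, the first 5 characters ("ycyug") follow existing edges; "c" is the first miss.
So 9 − 5 = 4 new nodes.

4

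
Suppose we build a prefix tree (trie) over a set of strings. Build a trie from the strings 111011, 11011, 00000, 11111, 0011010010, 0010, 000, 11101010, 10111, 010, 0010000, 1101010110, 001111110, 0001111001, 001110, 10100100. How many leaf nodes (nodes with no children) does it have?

A leaf is a node with no children — equivalently, the end of a word that is not a proper prefix of any other stored word.
Those words: "00000", "0001111001", "0010000", "0011010010", "001110", "001111110", "010", "10100100", "10111", "1101010110", "11011", "11101010", "111011", "11111"
Leaf count: 14

14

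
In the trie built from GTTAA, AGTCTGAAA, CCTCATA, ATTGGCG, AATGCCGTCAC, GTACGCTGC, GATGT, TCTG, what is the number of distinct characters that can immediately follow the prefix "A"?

3

Follow the path "A" to its node, then look at its outgoing edges.
Distinct next characters after "A": A, G, T.
That node has 3 child edges.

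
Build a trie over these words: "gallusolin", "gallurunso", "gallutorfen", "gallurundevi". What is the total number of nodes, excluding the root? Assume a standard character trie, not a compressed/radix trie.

25

Count nodes per top-level branch (shared prefixes stored once):
  'g'-branch (gallurundevi, gallurunso, gallusolin, gallutorfen): 25 nodes
Sum: 25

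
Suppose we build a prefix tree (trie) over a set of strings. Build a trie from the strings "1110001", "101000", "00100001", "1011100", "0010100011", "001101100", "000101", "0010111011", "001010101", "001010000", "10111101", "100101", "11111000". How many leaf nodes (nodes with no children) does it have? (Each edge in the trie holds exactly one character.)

13

A leaf is a node with no children — equivalently, the end of a word that is not a proper prefix of any other stored word.
Those words: "000101", "00100001", "001010000", "0010100011", "001010101", "0010111011", "001101100", "100101", "101000", "1011100", "10111101", "1110001", "11111000"
Leaf count: 13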